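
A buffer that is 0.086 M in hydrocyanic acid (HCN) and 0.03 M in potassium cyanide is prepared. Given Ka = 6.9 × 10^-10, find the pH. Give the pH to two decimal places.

pH = 8.70

pKa = −log(6.9 × 10^-10) = 9.161
pH = pKa + log([A⁻]/[HA]) = 9.161 + log(0.03/0.086)
pH = 9.161 + (-0.457) = 8.70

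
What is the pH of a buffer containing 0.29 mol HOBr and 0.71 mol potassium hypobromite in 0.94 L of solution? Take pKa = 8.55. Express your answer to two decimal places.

pH = 8.94

Henderson–Hasselbalch: pH = pKa + log([OBr-]/[HOBr]) = 8.55 + log(0.71/0.29)
pH = 8.55 + (+0.389) = 8.94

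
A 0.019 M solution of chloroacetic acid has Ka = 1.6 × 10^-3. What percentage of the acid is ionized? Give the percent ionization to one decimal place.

ClCH2COOH ⇌ ClCH2COO- + H+; let x = [H+] at equilibrium.
Ka = x²/(C₀ − x); solving the quadratic gives x = 4.77 × 10^-3 M.
% ionization = x/C₀ × 100% = 4.77 × 10^-3/0.019 × 100% = 25.1%

25.1%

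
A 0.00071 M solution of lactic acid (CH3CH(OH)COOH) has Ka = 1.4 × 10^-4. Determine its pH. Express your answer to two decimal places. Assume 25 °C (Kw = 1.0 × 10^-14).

pH = 3.60

CH3CH(OH)COOH ⇌ CH3CH(OH)COO- + H+
Let x = [H+] at equilibrium. Ka = x²/(0.00071 − x).
x is not negligible relative to C₀; solve x² + 0.00014·x − 9.94e-08 = 0.
x = (−Ka + √(Ka² + 4·Ka·C₀))/2 = 2.53 × 10^-4 M
pH = −log[H+] = −log(2.53 × 10^-4) = 3.60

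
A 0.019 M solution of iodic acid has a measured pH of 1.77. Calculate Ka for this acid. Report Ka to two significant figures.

[H+] = 10^(-1.77) = 1.70 × 10^-2 M
At equilibrium [HA] = 0.019 − 1.70 × 10^-2 = 2.00 × 10^-3 M
Ka = [H+][A-]/[HA] = (1.70 × 10^-2)² / 2.00 × 10^-3 = 1.4 × 10^-1

Ka = 1.4 × 10^-1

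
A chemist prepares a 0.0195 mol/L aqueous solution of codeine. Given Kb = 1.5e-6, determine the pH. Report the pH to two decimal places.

pH = 10.23

C18H21NO3 + H2O ⇌ C18H22NO3+ + OH-
Kb = x²/(0.0195 − x) = 1.5 × 10^-6
Neglecting x in the denominator: x = √(1.5 × 10^-6 × 0.0195) = 1.71 × 10^-4 M
pOH = 3.77, so pH = 14.00 − pOH = 10.23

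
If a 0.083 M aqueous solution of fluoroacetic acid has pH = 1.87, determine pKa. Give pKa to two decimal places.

pKa = 2.58

[H+] = 10^(-1.87) = 1.35 × 10^-2 M
At equilibrium [HA] = 0.083 − 1.35 × 10^-2 = 6.95 × 10^-2 M
Ka = [H+][A-]/[HA] = (1.35 × 10^-2)² / 6.95 × 10^-2 = 2.62 × 10^-3
pKa = -log(2.62 × 10^-3) = 2.58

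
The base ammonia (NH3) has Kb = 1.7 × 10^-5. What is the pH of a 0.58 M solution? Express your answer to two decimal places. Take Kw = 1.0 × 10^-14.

NH3 + H2O ⇌ NH4+ + OH-
From the ICE table, Kb = [OH-]²/(0.58 − [OH-]) = 1.7 × 10^-5.
Since Kb ≪ C₀, [OH-] ≈ √(Kb·C₀) = 3.14 × 10^-3 M.
Check: 0.54% ionized — well under 5%, approximation valid.
pOH = −log(3.14 × 10^-3) = 2.50; pH = 14.00 − 2.50 = 11.50

pH = 11.50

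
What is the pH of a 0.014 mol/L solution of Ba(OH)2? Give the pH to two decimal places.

pH = 12.45

Ba(OH)2 is a strong base (each formula unit releases 2 OH-); [OH-] = 0.028 M.
pOH = -log(0.028) = 1.55
pH = 14.00 - 1.55 = 12.45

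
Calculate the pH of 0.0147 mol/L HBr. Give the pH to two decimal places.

pH = 1.83

HBr is a strong acid and dissociates completely, so [H+] = 0.0147 M.
pH = -log(0.0147) = 1.83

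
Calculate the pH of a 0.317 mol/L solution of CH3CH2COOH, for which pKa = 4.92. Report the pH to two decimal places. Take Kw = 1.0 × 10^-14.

pH = 2.71

CH3CH2COOH ⇌ CH3CH2COO- + H+
Ka = 10^(−4.92) = 1.20 × 10^-5
Ka = [H+]²/(0.317 − [H+]) = 1.20 × 10^-5
Neglecting [H+] in the denominator: [H+] = √(1.20 × 10^-5 × 0.317) = 1.95 × 10^-3 M
Check: 0.62% ionized — well under 5%, approximation valid.
pH = −log[H+] = −log(1.95 × 10^-3) = 2.71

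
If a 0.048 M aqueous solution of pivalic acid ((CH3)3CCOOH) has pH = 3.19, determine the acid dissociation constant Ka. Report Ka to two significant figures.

[H+] = 10^(-3.19) = 6.46 × 10^-4 M
At equilibrium [HA] = 0.048 − 6.46 × 10^-4 = 4.74 × 10^-2 M
Ka = [H+][A-]/[HA] = (6.46 × 10^-4)² / 4.74 × 10^-2 = 8.8 × 10^-6

Ka = 8.8 × 10^-6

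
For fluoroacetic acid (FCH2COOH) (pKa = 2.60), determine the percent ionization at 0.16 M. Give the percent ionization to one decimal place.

11.8%

FCH2COOH ⇌ FCH2COO- + H+; let x = [H+] at equilibrium.
Ka = 10^(−2.60) = 2.51 × 10^-3
Ka = x²/(C₀ − x); solving the quadratic gives x = 1.88 × 10^-2 M.
Fraction ionized = 1.88 × 10^-2 / 0.16 = 0.1175 → 11.8%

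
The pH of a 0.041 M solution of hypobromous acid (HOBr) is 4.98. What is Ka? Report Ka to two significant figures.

[H+] = 10^(-4.98) = 1.05 × 10^-5 M
At equilibrium [HA] = 0.041 − 1.05 × 10^-5 = 4.10 × 10^-2 M
Ka = [H+][A-]/[HA] = (1.05 × 10^-5)² / 4.10 × 10^-2 = 2.7 × 10^-9

Ka = 2.7 × 10^-9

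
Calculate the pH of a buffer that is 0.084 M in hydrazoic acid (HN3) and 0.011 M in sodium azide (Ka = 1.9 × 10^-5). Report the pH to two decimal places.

pH = 3.84

pKa = −log(1.9 × 10^-5) = 4.721
Henderson–Hasselbalch: pH = pKa + log([N3-]/[HN3]) = 4.721 + log(0.011/0.084)
pH = 4.721 + (-0.883) = 3.84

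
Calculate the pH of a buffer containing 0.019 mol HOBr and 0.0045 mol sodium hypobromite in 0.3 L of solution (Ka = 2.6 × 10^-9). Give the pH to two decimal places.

pKa = −log(2.6 × 10^-9) = 8.585
Using pH = pKa + log([base]/[acid]) with [base]/[acid] = 0.0045/0.019:
pH = 8.585 + (-0.626) = 7.96

pH = 7.96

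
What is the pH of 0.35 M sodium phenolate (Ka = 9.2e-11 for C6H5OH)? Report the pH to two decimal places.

C6H5O- is the conjugate base of the weak acid C6H5OH.
Kb = Kw/Ka = 1.0×10^-14 / 9.2 × 10^-11 = 1.09 × 10^-4
From the ICE table, Kb = x²/(0.35 − x) = 1.09 × 10^-4.
Assume x ≪ 0.35: x ≈ √(1.09 × 10^-4 × 0.35) = 6.18 × 10^-3 M
Check: 1.8% ionized — well under 5%, approximation valid.
pOH = −log(6.18 × 10^-3) = 2.21; pH = 14.00 − 2.21 = 11.79

pH = 11.79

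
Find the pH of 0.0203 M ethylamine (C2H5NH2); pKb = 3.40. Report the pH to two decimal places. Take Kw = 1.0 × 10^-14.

pH = 11.42

C2H5NH2 + H2O ⇌ C2H5NH3+ + OH-
Kb = 10^(−3.40) = 3.98 × 10^-4
Let x = [OH-] at equilibrium. Kb = x²/(0.0203 − x).
The 5% rule fails; solving x² + Kb·x − Kb·C₀ = 0 exactly:
x = (−Kb + √(Kb² + 4·Kb·C₀))/2 = 2.65 × 10^-3 M
pOH = 2.58, so pH = 14.00 − pOH = 11.42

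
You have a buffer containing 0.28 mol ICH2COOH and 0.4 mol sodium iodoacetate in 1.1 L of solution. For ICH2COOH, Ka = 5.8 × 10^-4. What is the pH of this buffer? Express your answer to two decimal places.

pKa = −log(5.8 × 10^-4) = 3.237
pH = pKa + log([A⁻]/[HA]) = 3.237 + log(0.4/0.28)
pH = 3.237 + (+0.155) = 3.39

pH = 3.39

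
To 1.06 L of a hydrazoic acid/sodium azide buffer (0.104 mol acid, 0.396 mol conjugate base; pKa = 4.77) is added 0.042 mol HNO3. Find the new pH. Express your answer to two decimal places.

After neutralization: n(HN3) = 0.146 mol, n(N3-) = 0.354 mol.
pH = pKa + log(n_N3-/n_HN3) = 4.77 + log(0.354/0.146) = 4.77 + (+0.385)

pH = 5.15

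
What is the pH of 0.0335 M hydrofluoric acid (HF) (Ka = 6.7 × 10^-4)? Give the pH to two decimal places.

HF ⇌ F- + H+
Ka = [H+]²/(0.0335 − [H+]) = 6.7 × 10^-4
[H+] is not negligible relative to C₀; solve [H+]² + 0.00067·[H+] − 2.24e-05 = 0.
[H+] = (−Ka + √(Ka² + 4·Ka·C₀))/2 = 4.41 × 10^-3 M
pH = −log(4.41 × 10^-3) = 2.36

pH = 2.36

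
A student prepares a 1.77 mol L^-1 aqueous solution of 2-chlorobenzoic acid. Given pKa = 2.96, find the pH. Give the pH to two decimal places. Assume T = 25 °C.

ClC6H4COOH ⇌ ClC6H4COO- + H+
Ka = 10^(−2.96) = 1.10 × 10^-3
Ka = x²/(1.77 − x) = 1.10 × 10^-3
Assume x ≪ 1.77: x ≈ √(1.10 × 10^-3 × 1.77) = 4.41 × 10^-2 M
pH = −log(4.41 × 10^-2) = 1.36

pH = 1.36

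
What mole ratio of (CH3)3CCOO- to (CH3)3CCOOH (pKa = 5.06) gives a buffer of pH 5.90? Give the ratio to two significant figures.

pH = pKa + log(r) ⇒ log(r) = 5.90 − 5.06 = +0.84
r = [(CH3)3CCOO-]/[(CH3)3CCOOH] = 10^(+0.84) = 6.92

ratio = 6.9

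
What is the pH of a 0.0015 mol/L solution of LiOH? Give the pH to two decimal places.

pH = 11.18

LiOH is a strong base; [OH-] = 0.0015 M.
pOH = -log(0.0015) = 2.82
pH = 14.00 - 2.82 = 11.18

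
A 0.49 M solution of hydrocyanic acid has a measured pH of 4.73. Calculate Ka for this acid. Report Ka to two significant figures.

[H+] = 10^(-4.73) = 1.86 × 10^-5 M
At equilibrium [HA] = 0.49 − 1.86 × 10^-5 = 4.90 × 10^-1 M
Ka = [H+][A-]/[HA] = (1.86 × 10^-5)² / 4.90 × 10^-1 = 7.1 × 10^-10

Ka = 7.1 × 10^-10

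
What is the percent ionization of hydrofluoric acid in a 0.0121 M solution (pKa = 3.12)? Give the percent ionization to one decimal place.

HF ⇌ F- + H+; let x = [H+] at equilibrium.
Ka = 10^(−3.12) = 7.59 × 10^-4
Ka = x²/(C₀ − x); solving the quadratic gives x = 2.67 × 10^-3 M.
% ionization = x/C₀ × 100% = 2.67 × 10^-3/0.0121 × 100% = 22.1%

22.1%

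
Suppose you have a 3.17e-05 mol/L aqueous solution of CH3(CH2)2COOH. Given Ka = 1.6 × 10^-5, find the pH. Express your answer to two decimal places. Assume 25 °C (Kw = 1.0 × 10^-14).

pH = 4.80

CH3(CH2)2COOH ⇌ CH3(CH2)2COO- + H+
From the ICE table, Ka = [H+]²/(3.17e-05 − [H+]) = 1.6 × 10^-5.
Here C₀/Ka ≈ 1.98, so the small-[H+] approximation fails. Use the quadratic:
[H+] = [−1.6e-05 + √(1.6e-05² + 2.03e-09)]/2 = 1.59 × 10^-5 M
pH = −log[H+] = −log(1.59 × 10^-5) = 4.80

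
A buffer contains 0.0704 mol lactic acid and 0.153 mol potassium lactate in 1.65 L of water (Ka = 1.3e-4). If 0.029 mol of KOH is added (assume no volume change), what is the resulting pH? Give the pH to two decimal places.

OH- converts CH3CH(OH)COOH to CH3CH(OH)COO-: CH3CH(OH)COOH → 0.0414 mol, CH3CH(OH)COO- → 0.182 mol.
pKa = −log(1.3 × 10^-4) = 3.886
Henderson–Hasselbalch with mole ratio 0.182/0.0414: pH = 3.886 + (+0.643)

pH = 4.53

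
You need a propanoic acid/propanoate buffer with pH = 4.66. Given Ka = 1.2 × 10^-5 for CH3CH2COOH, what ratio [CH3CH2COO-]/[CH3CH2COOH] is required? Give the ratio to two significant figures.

pKa = -log(1.2 × 10^-5) = 4.921
pH = pKa + log(r) ⇒ log(r) = 4.66 − 4.921 = -0.261
r = [CH3CH2COO-]/[CH3CH2COOH] = 10^(-0.261) = 0.548

ratio = 0.55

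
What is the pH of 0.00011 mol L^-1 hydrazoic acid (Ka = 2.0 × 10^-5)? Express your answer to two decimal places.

HN3 ⇌ N3- + H+
Ka = x²/(0.00011 − x) = 2.0 × 10^-5
x is not negligible relative to C₀; solve x² + 2e-05·x − 2.2e-09 = 0.
x = [−2e-05 + √(2e-05² + 8.8e-09)]/2 = 3.80 × 10^-5 M
pH = −log[H+] = −log(3.80 × 10^-5) = 4.42

pH = 4.42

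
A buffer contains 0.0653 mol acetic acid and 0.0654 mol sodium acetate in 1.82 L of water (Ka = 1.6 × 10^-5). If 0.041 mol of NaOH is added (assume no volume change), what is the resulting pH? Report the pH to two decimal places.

OH- converts CH3COOH to CH3COO-: CH3COOH → 0.0243 mol, CH3COO- → 0.106 mol.
pKa = −log(1.6 × 10^-5) = 4.796
pH = pKa + log([A⁻]/[HA]) = 4.796 + log(0.106/0.0243) = 4.796 +0.640

pH = 5.44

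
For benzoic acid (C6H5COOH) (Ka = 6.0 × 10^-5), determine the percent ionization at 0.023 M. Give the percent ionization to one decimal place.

C6H5COOH ⇌ C6H5COO- + H+; let x = [H+] at equilibrium.
Solve x² + 6e-05x − 1.38e-06 = 0 → x = 1.15 × 10^-3 M
Fraction ionized = 1.15 × 10^-3 / 0.023 = 0.0500 → 5.0%

5.0%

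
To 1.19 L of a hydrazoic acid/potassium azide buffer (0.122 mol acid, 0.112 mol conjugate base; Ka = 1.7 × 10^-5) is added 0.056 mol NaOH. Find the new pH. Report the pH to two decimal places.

After neutralization: n(HN3) = 0.066 mol, n(N3-) = 0.168 mol.
pKa = −log(1.7 × 10^-5) = 4.770
Henderson–Hasselbalch with mole ratio 0.168/0.066: pH = 4.770 + (+0.406)

pH = 5.18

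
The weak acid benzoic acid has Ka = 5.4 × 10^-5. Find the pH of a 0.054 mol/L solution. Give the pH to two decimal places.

pH = 2.77

C6H5COOH ⇌ C6H5COO- + H+
From the ICE table, Ka = x²/(0.054 − x) = 5.4 × 10^-5.
Since Ka ≪ C₀, x ≈ √(Ka·C₀) = 1.71 × 10^-3 M.
(x/C₀ = 3.2% < 5%, so the approximation holds.)
pH = −log(1.71 × 10^-3) = 2.77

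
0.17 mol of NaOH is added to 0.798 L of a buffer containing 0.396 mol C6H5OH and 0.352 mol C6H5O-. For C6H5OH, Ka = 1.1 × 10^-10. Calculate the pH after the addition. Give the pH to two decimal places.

OH- converts C6H5OH to C6H5O-: C6H5OH → 0.226 mol, C6H5O- → 0.522 mol.
pKa = −log(1.1 × 10^-10) = 9.959
pH = pKa + log([A⁻]/[HA]) = 9.959 + log(0.522/0.226) = 9.959 +0.364

pH = 10.32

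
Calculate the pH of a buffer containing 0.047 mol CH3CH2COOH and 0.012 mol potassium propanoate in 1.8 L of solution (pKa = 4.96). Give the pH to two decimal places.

pH = pKa + log([A⁻]/[HA]) = 4.96 + log(0.012/0.047)
pH = 4.96 + (-0.593) = 4.37

pH = 4.37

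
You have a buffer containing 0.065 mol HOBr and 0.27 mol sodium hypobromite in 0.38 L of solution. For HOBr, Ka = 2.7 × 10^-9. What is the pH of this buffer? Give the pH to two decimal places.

pKa = −log(2.7 × 10^-9) = 8.569
Using pH = pKa + log([base]/[acid]) with [base]/[acid] = 0.27/0.065:
pH = 8.569 + (+0.618) = 9.19

pH = 9.19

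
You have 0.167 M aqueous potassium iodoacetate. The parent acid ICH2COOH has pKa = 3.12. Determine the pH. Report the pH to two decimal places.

pH = 8.17

ICH2COO- is the conjugate base of the weak acid ICH2COOH.
Ka = 10^(−3.12) = 7.59 × 10^-4
Kb = Kw/Ka = 1.0×10^-14 / 7.59 × 10^-4 = 1.32 × 10^-11
From the ICE table, Kb = [OH-]²/(0.167 − [OH-]) = 1.32 × 10^-11.
Assume [OH-] ≪ 0.167: [OH-] ≈ √(1.32 × 10^-11 × 0.167) = 1.48 × 10^-6 M
([OH-]/C₀ = 0.00089% < 5%, so the approximation holds.)
pOH = 5.83, so pH = 14.00 − pOH = 8.17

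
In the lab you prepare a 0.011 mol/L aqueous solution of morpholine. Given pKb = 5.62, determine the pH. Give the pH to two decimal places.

C4H8ONH + H2O ⇌ C4H8ONH2+ + OH-
Kb = 10^(−5.62) = 2.40 × 10^-6
From the ICE table, Kb = [OH-]²/(0.011 − [OH-]) = 2.40 × 10^-6.
Since Kb ≪ C₀, [OH-] ≈ √(Kb·C₀) = 1.62 × 10^-4 M.
([OH-]/C₀ = 1.5% < 5%, so the approximation holds.)
pOH = 3.79, so pH = 14.00 − pOH = 10.21

pH = 10.21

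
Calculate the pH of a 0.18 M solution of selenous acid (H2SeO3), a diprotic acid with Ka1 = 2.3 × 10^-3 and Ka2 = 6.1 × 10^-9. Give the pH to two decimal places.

pH = 1.72

Since Ka1 ≫ Ka2, the first ionization dominates [H+].
Ka1 = x²/(0.18 − x) = 2.3 × 10^-3
Solving the quadratic: x = (−Ka1 + √(Ka1² + 4·Ka1·C₀))/2 = 1.92 × 10^-2 M
pH = −log(1.92 × 10^-2) = 1.72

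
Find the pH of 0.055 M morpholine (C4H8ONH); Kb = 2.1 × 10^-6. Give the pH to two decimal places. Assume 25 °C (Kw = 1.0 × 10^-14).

C4H8ONH + H2O ⇌ C4H8ONH2+ + OH-
Kb = x²/(0.055 − x) = 2.1 × 10^-6
Assume x ≪ 0.055: x ≈ √(2.1 × 10^-6 × 0.055) = 3.40 × 10^-4 M
Check: 0.62% ionized — well under 5%, approximation valid.
pOH = −log(3.40 × 10^-4) = 3.47; pH = 14.00 − 3.47 = 10.53

pH = 10.53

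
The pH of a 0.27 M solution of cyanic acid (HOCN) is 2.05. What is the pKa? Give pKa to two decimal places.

[H+] = 10^(-2.05) = 8.91 × 10^-3 M
At equilibrium [HA] = 0.27 − 8.91 × 10^-3 = 2.61 × 10^-1 M
Ka = [H+][A-]/[HA] = (8.91 × 10^-3)² / 2.61 × 10^-1 = 3.04 × 10^-4
pKa = -log(3.04 × 10^-4) = 3.52

pKa = 3.52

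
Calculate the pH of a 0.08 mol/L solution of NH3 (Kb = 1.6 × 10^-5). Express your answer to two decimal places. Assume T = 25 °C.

NH3 + H2O ⇌ NH4+ + OH-
From the ICE table, Kb = x²/(0.08 − x) = 1.6 × 10^-5.
Since Kb ≪ C₀, x ≈ √(Kb·C₀) = 1.13 × 10^-3 M.
pOH = −log(1.13 × 10^-3) = 2.95; pH = 14.00 − 2.95 = 11.05

pH = 11.05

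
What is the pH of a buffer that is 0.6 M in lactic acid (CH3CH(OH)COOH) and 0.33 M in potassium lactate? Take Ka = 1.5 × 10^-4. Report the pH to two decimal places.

pH = 3.56

pKa = −log(1.5 × 10^-4) = 3.824
Using pH = pKa + log([base]/[acid]) with [base]/[acid] = 0.33/0.6:
pH = 3.824 + (-0.260) = 3.56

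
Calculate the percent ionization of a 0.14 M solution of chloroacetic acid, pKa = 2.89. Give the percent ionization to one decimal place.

9.1%

ClCH2COOH ⇌ ClCH2COO- + H+; let x = [H+] at equilibrium.
Ka = 10^(−2.89) = 1.29 × 10^-3
Ka = x²/(C₀ − x); solving the quadratic gives x = 1.28 × 10^-2 M.
% ionization = x/C₀ × 100% = 1.28 × 10^-2/0.14 × 100% = 9.1%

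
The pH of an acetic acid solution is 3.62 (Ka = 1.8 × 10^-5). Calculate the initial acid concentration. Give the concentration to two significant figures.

[H+] = 10^(-3.62) = 2.40 × 10^-4 M = x
Ka = x²/(C₀ − x) ⇒ C₀ = x + x²/Ka
C₀ = 2.40 × 10^-4 + (2.40 × 10^-4)²/(1.8 × 10^-5) = 3.44 × 10^-3 M

C₀ = 3.4 × 10^-3 M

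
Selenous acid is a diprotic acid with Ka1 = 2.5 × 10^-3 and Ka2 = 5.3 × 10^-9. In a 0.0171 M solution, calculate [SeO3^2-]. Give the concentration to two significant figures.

First ionization gives [H+] ≈ [HSeO3-] = 5.41 × 10^-3 M.
Second step: Ka2 = [H+][SeO3^2-]/[HSeO3-] ≈ [SeO3^2-] (since [H+] ≈ [HSeO3-]).
So [SeO3^2-] ≈ Ka2.

5.3 × 10^-9 M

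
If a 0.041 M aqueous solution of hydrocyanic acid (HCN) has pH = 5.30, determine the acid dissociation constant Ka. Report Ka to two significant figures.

Ka = 6.1 × 10^-10

[H+] = 10^(-5.30) = 5.01 × 10^-6 M
At equilibrium [HA] = 0.041 − 5.01 × 10^-6 = 4.10 × 10^-2 M
Ka = [H+][A-]/[HA] = (5.01 × 10^-6)² / 4.10 × 10^-2 = 6.1 × 10^-10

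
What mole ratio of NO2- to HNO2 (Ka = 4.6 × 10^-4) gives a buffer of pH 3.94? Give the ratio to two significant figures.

pKa = -log(4.6 × 10^-4) = 3.337
pH = pKa + log(r) ⇒ log(r) = 3.94 − 3.337 = +0.603
r = [NO2-]/[HNO2] = 10^(+0.603) = 4.01

ratio = 4.0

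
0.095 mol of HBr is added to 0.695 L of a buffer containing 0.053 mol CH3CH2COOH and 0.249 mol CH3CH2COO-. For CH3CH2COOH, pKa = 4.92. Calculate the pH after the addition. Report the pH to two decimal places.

Added H+ converts CH3CH2COO- to CH3CH2COOH: CH3CH2COOH → 0.148 mol, CH3CH2COO- → 0.154 mol.
Henderson–Hasselbalch with mole ratio 0.154/0.148: pH = 4.92 + (+0.017)

pH = 4.94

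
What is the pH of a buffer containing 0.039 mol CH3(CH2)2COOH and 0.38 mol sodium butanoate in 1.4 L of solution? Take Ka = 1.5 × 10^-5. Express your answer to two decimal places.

pKa = −log(1.5 × 10^-5) = 4.824
pH = pKa + log([A⁻]/[HA]) = 4.824 + log(0.38/0.039)
pH = 4.824 + (+0.989) = 5.81

pH = 5.81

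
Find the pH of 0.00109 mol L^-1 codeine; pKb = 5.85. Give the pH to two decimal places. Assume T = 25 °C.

C18H21NO3 + H2O ⇌ C18H22NO3+ + OH-
Kb = 10^(−5.85) = 1.41 × 10^-6
From the ICE table, Kb = [OH-]²/(0.00109 − [OH-]) = 1.41 × 10^-6.
Assume [OH-] ≪ 0.00109: [OH-] ≈ √(1.41 × 10^-6 × 0.00109) = 3.92 × 10^-5 M
([OH-]/C₀ = 3.6% < 5%, so the approximation holds.)
pOH = 4.41, so pH = 14.00 − pOH = 9.59

pH = 9.59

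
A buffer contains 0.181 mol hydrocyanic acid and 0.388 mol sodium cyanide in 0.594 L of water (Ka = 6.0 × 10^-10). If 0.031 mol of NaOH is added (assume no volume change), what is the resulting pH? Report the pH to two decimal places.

pH = 9.67

After neutralization: n(HCN) = 0.15 mol, n(CN-) = 0.419 mol.
pKa = −log(6.0 × 10^-10) = 9.222
Henderson–Hasselbalch with mole ratio 0.419/0.15: pH = 9.222 + (+0.446)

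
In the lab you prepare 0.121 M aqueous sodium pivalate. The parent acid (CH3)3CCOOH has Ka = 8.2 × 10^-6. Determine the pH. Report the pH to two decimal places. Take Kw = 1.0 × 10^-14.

pH = 9.08

(CH3)3CCOO- is the conjugate base of the weak acid (CH3)3CCOOH.
Kb = Kw/Ka = 1.0×10^-14 / 8.2 × 10^-6 = 1.22 × 10^-9
Kb = x²/(0.121 − x) = 1.22 × 10^-9
Assume x ≪ 0.121: x ≈ √(1.22 × 10^-9 × 0.121) = 1.21 × 10^-5 M
Check: 0.01% ionized — well under 5%, approximation valid.
pOH = −log(1.21 × 10^-5) = 4.92; pH = 14.00 − 4.92 = 9.08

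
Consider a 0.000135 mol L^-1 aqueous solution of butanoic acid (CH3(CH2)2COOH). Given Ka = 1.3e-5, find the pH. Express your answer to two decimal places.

pH = 4.44

CH3(CH2)2COOH ⇌ CH3(CH2)2COO- + H+
Let x = [H+] at equilibrium. Ka = x²/(0.000135 − x).
Here C₀/Ka ≈ 10.4, so the small-x approximation fails. Use the quadratic:
x = (−Ka + √(Ka² + 4·Ka·C₀))/2 = 3.59 × 10^-5 M
pH = −log(3.59 × 10^-5) = 4.44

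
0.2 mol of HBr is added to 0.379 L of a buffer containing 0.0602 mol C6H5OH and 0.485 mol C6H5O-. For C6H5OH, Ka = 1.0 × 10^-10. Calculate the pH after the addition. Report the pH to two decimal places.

pH = 10.04

After neutralization: n(C6H5OH) = 0.26 mol, n(C6H5O-) = 0.285 mol.
pKa = −log(1.0 × 10^-10) = 10.000
Henderson–Hasselbalch with mole ratio 0.285/0.26: pH = 10.000 + (+0.040)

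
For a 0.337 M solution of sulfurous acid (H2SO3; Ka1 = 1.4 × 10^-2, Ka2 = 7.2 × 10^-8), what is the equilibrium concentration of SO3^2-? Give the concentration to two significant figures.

First ionization gives [H+] ≈ [HSO3-] = 6.20 × 10^-2 M.
Second step: Ka2 = [H+][SO3^2-]/[HSO3-] ≈ [SO3^2-] (since [H+] ≈ [HSO3-]).
So [SO3^2-] ≈ Ka2.

7.2 × 10^-8 M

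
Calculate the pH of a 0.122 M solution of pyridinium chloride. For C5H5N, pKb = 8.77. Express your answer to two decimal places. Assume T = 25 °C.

C5H5NH+ is the conjugate acid of the weak base C5H5N.
Kb = 10^(−8.77) = 1.70 × 10^-9
Ka = Kw/Kb = 1.0×10^-14 / 1.70 × 10^-9 = 5.88 × 10^-6
Ka = [H+]²/(0.122 − [H+]) = 5.88 × 10^-6
Assume [H+] ≪ 0.122: [H+] ≈ √(5.88 × 10^-6 × 0.122) = 8.47 × 10^-4 M
([H+]/C₀ = 0.69% < 5%, so the approximation holds.)
pH = −log(8.47 × 10^-4) = 3.07

pH = 3.07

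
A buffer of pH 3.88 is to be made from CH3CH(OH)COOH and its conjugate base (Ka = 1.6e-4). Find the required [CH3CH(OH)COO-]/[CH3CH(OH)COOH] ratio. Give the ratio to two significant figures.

ratio = 1.2

pKa = -log(1.6 × 10^-4) = 3.796
pH = pKa + log(r) ⇒ log(r) = 3.88 − 3.796 = +0.084
r = [CH3CH(OH)COO-]/[CH3CH(OH)COOH] = 10^(+0.084) = 1.21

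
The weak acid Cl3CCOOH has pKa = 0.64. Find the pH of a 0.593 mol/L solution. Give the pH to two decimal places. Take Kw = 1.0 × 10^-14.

pH = 0.57

Cl3CCOOH ⇌ Cl3CCOO- + H+
Ka = 10^(−0.64) = 2.29 × 10^-1
Let x = [H+] at equilibrium. Ka = x²/(0.593 − x).
The 5% rule fails; solving x² + Ka·x − Ka·C₀ = 0 exactly:
x = (−Ka + √(Ka² + 4·Ka·C₀))/2 = 2.71 × 10^-1 M
pH = −log(2.71 × 10^-1) = 0.57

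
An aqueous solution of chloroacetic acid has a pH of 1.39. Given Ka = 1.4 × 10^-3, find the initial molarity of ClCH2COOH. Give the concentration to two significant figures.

[H+] = 10^(-1.39) = 4.07 × 10^-2 M = x
Ka = x²/(C₀ − x) ⇒ C₀ = x + x²/Ka
C₀ = 4.07 × 10^-2 + (4.07 × 10^-2)²/(1.4 × 10^-3) = 1.22 M

C₀ = 1.2 M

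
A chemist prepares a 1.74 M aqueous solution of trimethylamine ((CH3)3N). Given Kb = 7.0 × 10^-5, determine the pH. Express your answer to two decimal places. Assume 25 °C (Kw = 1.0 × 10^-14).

(CH3)3N + H2O ⇌ (CH3)3NH+ + OH-
Kb = [OH-]²/(1.74 − [OH-]) = 7.0 × 10^-5
Since Kb ≪ C₀, [OH-] ≈ √(Kb·C₀) = 1.10 × 10^-2 M.
Check: 0.63% ionized — well under 5%, approximation valid.
pOH = −log(1.10 × 10^-2) = 1.96; pH = 14.00 − 1.96 = 12.04

pH = 12.04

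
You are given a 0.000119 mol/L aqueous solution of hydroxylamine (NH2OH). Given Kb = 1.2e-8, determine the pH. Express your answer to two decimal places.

pH = 8.08

NH2OH + H2O ⇌ NH3OH+ + OH-
Let x = [OH-] at equilibrium. Kb = x²/(0.000119 − x).
Since Kb ≪ C₀, x ≈ √(Kb·C₀) = 1.19 × 10^-6 M.
pOH = 5.92, so pH = 14.00 − pOH = 8.08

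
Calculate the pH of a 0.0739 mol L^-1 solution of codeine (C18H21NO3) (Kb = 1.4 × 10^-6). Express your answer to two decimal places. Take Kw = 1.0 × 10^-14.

C18H21NO3 + H2O ⇌ C18H22NO3+ + OH-
From the ICE table, Kb = [OH-]²/(0.0739 − [OH-]) = 1.4 × 10^-6.
Since Kb ≪ C₀, [OH-] ≈ √(Kb·C₀) = 3.22 × 10^-4 M.
pOH = −log(3.22 × 10^-4) = 3.49; pH = 14.00 − 3.49 = 10.51

pH = 10.51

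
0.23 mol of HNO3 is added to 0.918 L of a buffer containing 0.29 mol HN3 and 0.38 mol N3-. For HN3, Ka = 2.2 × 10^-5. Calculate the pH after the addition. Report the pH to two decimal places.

Added H+ converts N3- to HN3: HN3 → 0.52 mol, N3- → 0.15 mol.
pKa = −log(2.2 × 10^-5) = 4.658
pH = pKa + log([A⁻]/[HA]) = 4.658 + log(0.15/0.52) = 4.658 -0.540

pH = 4.12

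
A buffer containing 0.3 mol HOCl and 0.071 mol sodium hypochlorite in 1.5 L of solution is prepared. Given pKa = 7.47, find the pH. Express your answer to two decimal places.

pH = 6.84

Using pH = pKa + log([base]/[acid]) with [base]/[acid] = 0.071/0.3:
pH = 7.47 + (-0.626) = 6.84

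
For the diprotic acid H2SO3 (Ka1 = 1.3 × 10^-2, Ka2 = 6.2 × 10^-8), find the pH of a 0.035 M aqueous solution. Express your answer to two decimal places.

Since Ka1 ≫ Ka2, the first ionization dominates [H+].
Ka1 = x²/(0.035 − x) = 1.3 × 10^-2
Solving the quadratic: x = (−Ka1 + √(Ka1² + 4·Ka1·C₀))/2 = 1.58 × 10^-2 M
pH = −log(1.58 × 10^-2) = 1.80

pH = 1.80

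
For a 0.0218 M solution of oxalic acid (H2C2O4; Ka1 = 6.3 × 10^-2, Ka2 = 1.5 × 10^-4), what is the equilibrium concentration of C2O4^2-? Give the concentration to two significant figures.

First ionization gives [H+] ≈ [HC2O4-] = 1.71 × 10^-2 M.
Second step: Ka2 = [H+][C2O4^2-]/[HC2O4-] ≈ [C2O4^2-] (since [H+] ≈ [HC2O4-]).
So [C2O4^2-] ≈ Ka2.

1.5 × 10^-4 M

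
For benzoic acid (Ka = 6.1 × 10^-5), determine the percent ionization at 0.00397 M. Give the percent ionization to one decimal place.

C6H5COOH ⇌ C6H5COO- + H+; let x = [H+] at equilibrium.
Ka = x²/(C₀ − x); solving the quadratic gives x = 4.63 × 10^-4 M.
% ionization = x/C₀ × 100% = 4.63 × 10^-4/0.00397 × 100% = 11.7%

11.7%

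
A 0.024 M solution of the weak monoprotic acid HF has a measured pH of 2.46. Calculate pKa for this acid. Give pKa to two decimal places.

[H+] = 10^(-2.46) = 3.47 × 10^-3 M
At equilibrium [HA] = 0.024 − 3.47 × 10^-3 = 2.05 × 10^-2 M
Ka = [H+][A-]/[HA] = (3.47 × 10^-3)² / 2.05 × 10^-2 = 5.87 × 10^-4
pKa = -log(5.87 × 10^-4) = 3.23

pKa = 3.23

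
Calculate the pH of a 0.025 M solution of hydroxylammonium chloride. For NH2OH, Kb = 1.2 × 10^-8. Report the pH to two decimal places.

pH = 3.84

NH3OH+ is the conjugate acid of the weak base NH2OH.
Ka = Kw/Kb = 1.0×10^-14 / 1.2 × 10^-8 = 8.33 × 10^-7
Let x = [H+] at equilibrium. Ka = x²/(0.025 − x).
Neglecting x in the denominator: x = √(8.33 × 10^-7 × 0.025) = 1.44 × 10^-4 M
(x/C₀ = 0.58% < 5%, so the approximation holds.)
pH = −log(1.44 × 10^-4) = 3.84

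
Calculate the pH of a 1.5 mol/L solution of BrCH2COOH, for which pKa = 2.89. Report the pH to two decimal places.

pH = 1.36

BrCH2COOH ⇌ BrCH2COO- + H+
Ka = 10^(−2.89) = 1.29 × 10^-3
Ka = x²/(1.5 − x) = 1.29 × 10^-3
Since Ka ≪ C₀, x ≈ √(Ka·C₀) = 4.40 × 10^-2 M.
pH = −log[H+] = −log(4.40 × 10^-2) = 1.36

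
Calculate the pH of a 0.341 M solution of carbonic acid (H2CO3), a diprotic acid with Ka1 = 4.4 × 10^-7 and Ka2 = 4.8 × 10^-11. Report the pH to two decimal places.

pH = 3.41

Ka1 ≫ Ka2, so treat the first dissociation as the only significant source of H+.
Ka1 = x²/(0.341 − x) = 4.4 × 10^-7
x ≈ √(4.4 × 10^-7 × 0.341) = 3.87 × 10^-4 M
pH = −log(3.87 × 10^-4) = 3.41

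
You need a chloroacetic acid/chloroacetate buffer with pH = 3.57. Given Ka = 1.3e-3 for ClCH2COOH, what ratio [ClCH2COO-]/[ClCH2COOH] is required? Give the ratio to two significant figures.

pKa = -log(1.3 × 10^-3) = 2.886
pH = pKa + log(r) ⇒ log(r) = 3.57 − 2.886 = +0.684
r = [ClCH2COO-]/[ClCH2COOH] = 10^(+0.684) = 4.83

ratio = 4.8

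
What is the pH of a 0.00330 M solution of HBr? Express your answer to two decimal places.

HBr is a strong acid and dissociates completely, so [H+] = 0.00330 M.
pH = -log(0.0033) = 2.48

pH = 2.48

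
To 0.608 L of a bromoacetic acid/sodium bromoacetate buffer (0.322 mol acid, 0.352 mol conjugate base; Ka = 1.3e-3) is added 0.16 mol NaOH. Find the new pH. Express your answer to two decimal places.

pH = 3.39

After neutralization: n(BrCH2COOH) = 0.162 mol, n(BrCH2COO-) = 0.512 mol.
pKa = −log(1.3 × 10^-3) = 2.886
pH = pKa + log([A⁻]/[HA]) = 2.886 + log(0.512/0.162) = 2.886 +0.500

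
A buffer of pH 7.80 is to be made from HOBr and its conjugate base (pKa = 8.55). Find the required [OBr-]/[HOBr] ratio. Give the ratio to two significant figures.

ratio = 0.18

pH = pKa + log(r) ⇒ log(r) = 7.80 − 8.55 = -0.75
r = [OBr-]/[HOBr] = 10^(-0.75) = 0.178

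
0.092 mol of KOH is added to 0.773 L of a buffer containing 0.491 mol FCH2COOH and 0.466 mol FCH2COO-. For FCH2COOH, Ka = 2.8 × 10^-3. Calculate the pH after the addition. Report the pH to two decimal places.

pH = 2.70

After neutralization: n(FCH2COOH) = 0.399 mol, n(FCH2COO-) = 0.558 mol.
pKa = −log(2.8 × 10^-3) = 2.553
pH = pKa + log([A⁻]/[HA]) = 2.553 + log(0.558/0.399) = 2.553 +0.146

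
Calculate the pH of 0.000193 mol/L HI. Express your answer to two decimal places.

pH = 3.71

HI is a strong acid and dissociates completely, so [H+] = 0.000193 M.
pH = -log(0.000193) = 3.71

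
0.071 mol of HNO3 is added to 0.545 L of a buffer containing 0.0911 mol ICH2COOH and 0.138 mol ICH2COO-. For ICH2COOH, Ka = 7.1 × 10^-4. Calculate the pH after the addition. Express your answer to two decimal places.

After neutralization: n(ICH2COOH) = 0.162 mol, n(ICH2COO-) = 0.067 mol.
pKa = −log(7.1 × 10^-4) = 3.149
Henderson–Hasselbalch with mole ratio 0.067/0.162: pH = 3.149 + (-0.383)

pH = 2.77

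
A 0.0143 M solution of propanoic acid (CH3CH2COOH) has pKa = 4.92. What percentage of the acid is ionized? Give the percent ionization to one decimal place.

CH3CH2COOH ⇌ CH3CH2COO- + H+; let x = [H+] at equilibrium.
Ka = 10^(−4.92) = 1.20 × 10^-5
x ≈ √(Ka·C₀) = √(1.20 × 10^-5 × 0.0143) = 4.14 × 10^-4 M
Fraction ionized = 4.14 × 10^-4 / 0.0143 = 0.0290 → 2.9%

2.9%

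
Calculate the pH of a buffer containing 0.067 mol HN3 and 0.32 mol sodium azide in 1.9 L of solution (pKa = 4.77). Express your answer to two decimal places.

pH = 5.45

Henderson–Hasselbalch: pH = pKa + log([N3-]/[HN3]) = 4.77 + log(0.32/0.067)
pH = 4.77 + (+0.679) = 5.45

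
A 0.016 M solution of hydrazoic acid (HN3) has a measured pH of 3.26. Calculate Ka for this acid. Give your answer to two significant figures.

Ka = 2.0 × 10^-5

[H+] = 10^(-3.26) = 5.50 × 10^-4 M
At equilibrium [HA] = 0.016 − 5.50 × 10^-4 = 1.55 × 10^-2 M
Ka = [H+][A-]/[HA] = (5.50 × 10^-4)² / 1.55 × 10^-2 = 2.0 × 10^-5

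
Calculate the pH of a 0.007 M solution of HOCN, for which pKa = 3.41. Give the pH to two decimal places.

HOCN ⇌ OCN- + H+
Ka = 10^(−3.41) = 3.89 × 10^-4
Ka = [H+]²/(0.007 − [H+]) = 3.89 × 10^-4
The 5% rule fails; solving [H+]² + Ka·[H+] − Ka·C₀ = 0 exactly:
[H+] = (−Ka + √(Ka² + 4·Ka·C₀))/2 = 1.47 × 10^-3 M
pH = −log[H+] = −log(1.47 × 10^-3) = 2.83

pH = 2.83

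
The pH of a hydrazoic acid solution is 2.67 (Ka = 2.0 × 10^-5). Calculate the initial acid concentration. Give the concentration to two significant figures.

[H+] = 10^(-2.67) = 2.14 × 10^-3 M = x
Ka = x²/(C₀ − x) ⇒ C₀ = x + x²/Ka
C₀ = 2.14 × 10^-3 + (2.14 × 10^-3)²/(2.0 × 10^-5) = 2.31 × 10^-1 M

C₀ = 2.3 × 10^-1 M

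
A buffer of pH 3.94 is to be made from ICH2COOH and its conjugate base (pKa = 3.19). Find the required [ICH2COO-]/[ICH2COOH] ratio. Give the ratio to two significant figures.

pH = pKa + log(r) ⇒ log(r) = 3.94 − 3.19 = +0.75
r = [ICH2COO-]/[ICH2COOH] = 10^(+0.75) = 5.62

ratio = 5.6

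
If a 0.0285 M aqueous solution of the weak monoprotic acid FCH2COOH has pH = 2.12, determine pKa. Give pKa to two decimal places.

pKa = 2.56

[H+] = 10^(-2.12) = 7.59 × 10^-3 M
At equilibrium [HA] = 0.0285 − 7.59 × 10^-3 = 2.09 × 10^-2 M
Ka = [H+][A-]/[HA] = (7.59 × 10^-3)² / 2.09 × 10^-2 = 2.76 × 10^-3
pKa = -log(2.76 × 10^-3) = 2.56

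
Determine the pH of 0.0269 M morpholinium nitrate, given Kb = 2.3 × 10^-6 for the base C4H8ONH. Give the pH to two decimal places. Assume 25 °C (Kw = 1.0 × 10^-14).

pH = 4.97

C4H8ONH2+ is the conjugate acid of the weak base C4H8ONH.
Ka = Kw/Kb = 1.0×10^-14 / 2.3 × 10^-6 = 4.35 × 10^-9
From the ICE table, Ka = x²/(0.0269 − x) = 4.35 × 10^-9.
Since Ka ≪ C₀, x ≈ √(Ka·C₀) = 1.08 × 10^-5 M.
Check: 0.04% ionized — well under 5%, approximation valid.
pH = −log(1.08 × 10^-5) = 4.97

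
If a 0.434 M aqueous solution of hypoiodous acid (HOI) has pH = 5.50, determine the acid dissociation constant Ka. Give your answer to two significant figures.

Ka = 2.3 × 10^-11

[H+] = 10^(-5.50) = 3.16 × 10^-6 M
At equilibrium [HA] = 0.434 − 3.16 × 10^-6 = 4.34 × 10^-1 M
Ka = [H+][A-]/[HA] = (3.16 × 10^-6)² / 4.34 × 10^-1 = 2.3 × 10^-11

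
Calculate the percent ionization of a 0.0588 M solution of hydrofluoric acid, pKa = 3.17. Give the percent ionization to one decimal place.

HF ⇌ F- + H+; let x = [H+] at equilibrium.
Ka = 10^(−3.17) = 6.76 × 10^-4
Ka = x²/(C₀ − x); solving the quadratic gives x = 5.98 × 10^-3 M.
% ionization = x/C₀ × 100% = 5.98 × 10^-3/0.0588 × 100% = 10.2%

10.2%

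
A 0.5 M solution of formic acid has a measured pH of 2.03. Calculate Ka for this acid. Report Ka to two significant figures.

[H+] = 10^(-2.03) = 9.33 × 10^-3 M
At equilibrium [HA] = 0.5 − 9.33 × 10^-3 = 4.91 × 10^-1 M
Ka = [H+][A-]/[HA] = (9.33 × 10^-3)² / 4.91 × 10^-1 = 1.8 × 10^-4

Ka = 1.8 × 10^-4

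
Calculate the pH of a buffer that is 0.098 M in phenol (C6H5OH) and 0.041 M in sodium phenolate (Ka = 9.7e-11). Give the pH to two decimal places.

pH = 9.63

pKa = −log(9.7 × 10^-11) = 10.013
Using pH = pKa + log([base]/[acid]) with [base]/[acid] = 0.041/0.098:
pH = 10.013 + (-0.378) = 9.63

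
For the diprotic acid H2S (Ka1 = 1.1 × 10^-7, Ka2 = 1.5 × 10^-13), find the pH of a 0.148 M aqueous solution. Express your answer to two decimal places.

Since Ka1 ≫ Ka2, the first ionization dominates [H+].
Ka1 = x²/(0.148 − x) = 1.1 × 10^-7
x ≈ √(1.1 × 10^-7 × 0.148) = 1.28 × 10^-4 M
pH = −log(1.28 × 10^-4) = 3.89

pH = 3.89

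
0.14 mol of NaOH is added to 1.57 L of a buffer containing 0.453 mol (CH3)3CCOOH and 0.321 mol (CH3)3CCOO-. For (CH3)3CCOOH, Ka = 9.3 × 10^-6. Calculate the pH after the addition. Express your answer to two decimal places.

After neutralization: n((CH3)3CCOOH) = 0.313 mol, n((CH3)3CCOO-) = 0.461 mol.
pKa = −log(9.3 × 10^-6) = 5.032
pH = pKa + log([A⁻]/[HA]) = 5.032 + log(0.461/0.313) = 5.032 +0.168

pH = 5.20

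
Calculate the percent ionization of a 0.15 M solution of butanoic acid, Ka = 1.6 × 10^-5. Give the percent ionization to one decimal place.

1.0%

CH3(CH2)2COOH ⇌ CH3(CH2)2COO- + H+; let x = [H+] at equilibrium.
x ≈ √(Ka·C₀) = √(1.6 × 10^-5 × 0.15) = 1.55 × 10^-3 M
Fraction ionized = 1.55 × 10^-3 / 0.15 = 0.0103 → 1.0%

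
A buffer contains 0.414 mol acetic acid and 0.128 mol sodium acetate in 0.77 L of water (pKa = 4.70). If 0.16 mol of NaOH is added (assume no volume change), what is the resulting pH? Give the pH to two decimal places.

After neutralization: n(CH3COOH) = 0.254 mol, n(CH3COO-) = 0.288 mol.
Henderson–Hasselbalch with mole ratio 0.288/0.254: pH = 4.70 + (+0.055)

pH = 4.75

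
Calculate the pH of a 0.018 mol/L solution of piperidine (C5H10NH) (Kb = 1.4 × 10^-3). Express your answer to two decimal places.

C5H10NH + H2O ⇌ C5H10NH2+ + OH-
Kb = [OH-]²/(0.018 − [OH-]) = 1.4 × 10^-3
The 5% rule fails; solving [OH-]² + Kb·[OH-] − Kb·C₀ = 0 exactly:
[OH-] = [−0.0014 + √(0.0014² + 0.000101)]/2 = 4.37 × 10^-3 M
pOH = −log(4.37 × 10^-3) = 2.36; pH = 14.00 − 2.36 = 11.64

pH = 11.64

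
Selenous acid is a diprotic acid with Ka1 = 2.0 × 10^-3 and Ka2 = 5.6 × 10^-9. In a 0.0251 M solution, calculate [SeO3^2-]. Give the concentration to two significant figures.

5.6 × 10^-9 M

First ionization gives [H+] ≈ [HSeO3-] = 6.16 × 10^-3 M.
Second step: Ka2 = [H+][SeO3^2-]/[HSeO3-] ≈ [SeO3^2-] (since [H+] ≈ [HSeO3-]).
So [SeO3^2-] ≈ Ka2.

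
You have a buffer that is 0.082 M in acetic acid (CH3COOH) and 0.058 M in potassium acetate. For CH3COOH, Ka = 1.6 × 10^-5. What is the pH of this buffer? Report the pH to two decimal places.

pKa = −log(1.6 × 10^-5) = 4.796
pH = pKa + log([A⁻]/[HA]) = 4.796 + log(0.058/0.082)
pH = 4.796 + (-0.150) = 4.65

pH = 4.65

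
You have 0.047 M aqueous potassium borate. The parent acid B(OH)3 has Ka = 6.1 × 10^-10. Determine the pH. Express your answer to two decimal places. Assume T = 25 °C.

pH = 10.94

B(OH)4- is the conjugate base of the weak acid B(OH)3.
Kb = Kw/Ka = 1.0×10^-14 / 6.1 × 10^-10 = 1.64 × 10^-5
Let x = [OH-] at equilibrium. Kb = x²/(0.047 − x).
Assume x ≪ 0.047: x ≈ √(1.64 × 10^-5 × 0.047) = 8.78 × 10^-4 M
pOH = 3.06, so pH = 14.00 − pOH = 10.94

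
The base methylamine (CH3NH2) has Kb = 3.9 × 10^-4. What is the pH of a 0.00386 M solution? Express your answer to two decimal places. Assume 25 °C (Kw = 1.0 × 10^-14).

pH = 11.02

CH3NH2 + H2O ⇌ CH3NH3+ + OH-
Let x = [OH-] at equilibrium. Kb = x²/(0.00386 − x).
The 5% rule fails; solving x² + Kb·x − Kb·C₀ = 0 exactly:
x = (−Kb + √(Kb² + 4·Kb·C₀))/2 = 1.05 × 10^-3 M
pOH = 2.98, so pH = 14.00 − pOH = 11.02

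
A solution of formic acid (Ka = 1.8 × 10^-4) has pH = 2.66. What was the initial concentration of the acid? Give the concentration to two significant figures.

[H+] = 10^(-2.66) = 2.19 × 10^-3 M = x
Ka = x²/(C₀ − x) ⇒ C₀ = x + x²/Ka
C₀ = 2.19 × 10^-3 + (2.19 × 10^-3)²/(1.8 × 10^-4) = 2.88 × 10^-2 M

C₀ = 2.9 × 10^-2 M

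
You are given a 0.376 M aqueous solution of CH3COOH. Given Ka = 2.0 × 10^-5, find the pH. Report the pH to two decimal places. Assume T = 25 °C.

pH = 2.56

CH3COOH ⇌ CH3COO- + H+
Let x = [H+] at equilibrium. Ka = x²/(0.376 − x).
Assume x ≪ 0.376: x ≈ √(2.0 × 10^-5 × 0.376) = 2.74 × 10^-3 M
(x/C₀ = 0.73% < 5%, so the approximation holds.)
pH = −log(2.74 × 10^-3) = 2.56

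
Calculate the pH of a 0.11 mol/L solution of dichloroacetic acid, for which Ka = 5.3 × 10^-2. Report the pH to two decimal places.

Cl2CHCOOH ⇌ Cl2CHCOO- + H+
From the ICE table, Ka = x²/(0.11 − x) = 5.3 × 10^-2.
x is not negligible relative to C₀; solve x² + 0.053·x − 0.00583 = 0.
x = [−0.053 + √(0.053² + 0.0233)]/2 = 5.43 × 10^-2 M
pH = −log[H+] = −log(5.43 × 10^-2) = 1.27

pH = 1.27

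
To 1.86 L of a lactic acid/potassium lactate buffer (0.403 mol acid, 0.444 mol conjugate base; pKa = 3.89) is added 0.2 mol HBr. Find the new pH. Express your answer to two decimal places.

pH = 3.50

After neutralization: n(CH3CH(OH)COOH) = 0.603 mol, n(CH3CH(OH)COO-) = 0.244 mol.
pH = pKa + log([A⁻]/[HA]) = 3.89 + log(0.244/0.603) = 3.89 -0.393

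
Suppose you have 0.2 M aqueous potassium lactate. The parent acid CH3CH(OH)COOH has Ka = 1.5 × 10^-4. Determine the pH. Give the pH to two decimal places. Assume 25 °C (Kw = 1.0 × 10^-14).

pH = 8.56

CH3CH(OH)COO- is the conjugate base of the weak acid CH3CH(OH)COOH.
Kb = Kw/Ka = 1.0×10^-14 / 1.5 × 10^-4 = 6.67 × 10^-11
From the ICE table, Kb = [OH-]²/(0.2 − [OH-]) = 6.67 × 10^-11.
Neglecting [OH-] in the denominator: [OH-] = √(6.67 × 10^-11 × 0.2) = 3.65 × 10^-6 M
([OH-]/C₀ = 0.0018% < 5%, so the approximation holds.)
pOH = −log(3.65 × 10^-6) = 5.44; pH = 14.00 − 5.44 = 8.56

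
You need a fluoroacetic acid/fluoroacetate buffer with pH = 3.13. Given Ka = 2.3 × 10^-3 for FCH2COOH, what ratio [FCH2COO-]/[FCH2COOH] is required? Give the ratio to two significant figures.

pKa = -log(2.3 × 10^-3) = 2.638
pH = pKa + log(r) ⇒ log(r) = 3.13 − 2.638 = +0.492
r = [FCH2COO-]/[FCH2COOH] = 10^(+0.492) = 3.1

ratio = 3.1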